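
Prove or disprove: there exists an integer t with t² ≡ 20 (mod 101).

t = 11

t = 11 works: 11² = 121, and 121 − 20 = 101 = 1·101.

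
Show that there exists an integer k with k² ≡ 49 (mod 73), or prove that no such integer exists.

k = 7

Take k = 7. Then 7² = 49, and since 0 ≤ 49 < 73 this is already reduced: 7² ≡ 49 (mod 73).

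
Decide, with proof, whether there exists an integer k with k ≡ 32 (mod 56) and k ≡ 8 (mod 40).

gcd(56, 40) = 8. A simultaneous solution exists iff 32 ≡ 8 (mod 8); here 32 mod 8 = 0 = 8 mod 8, so it does.
The integers ≡ 32 (mod 56) are 32, 88, …; their remainders mod 40 are 32, 8, so k = 88 is the first that is ≡ 8 (mod 40).
Check: 88 mod 56 = 32, 88 mod 40 = 8. ✓

k = 88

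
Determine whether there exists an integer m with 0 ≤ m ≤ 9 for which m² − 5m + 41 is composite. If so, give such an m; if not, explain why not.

At m = 9: 9² − 5·9 + 41 = 77 = 7·11, which is composite.

m = 9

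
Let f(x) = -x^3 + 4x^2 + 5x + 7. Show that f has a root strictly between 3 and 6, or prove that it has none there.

f(3) = 31 and f(6) = -35, which have opposite signs.
Since f is a polynomial it is continuous on [3, 6].
By the Intermediate Value Theorem, f takes the value 0 somewhere in the open interval.

Such a root exists.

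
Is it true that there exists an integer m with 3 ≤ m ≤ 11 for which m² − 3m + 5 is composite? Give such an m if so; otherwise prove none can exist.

At m = 4: 4² − 3·4 + 5 = 9 = 3·3, which is composite.

m = 4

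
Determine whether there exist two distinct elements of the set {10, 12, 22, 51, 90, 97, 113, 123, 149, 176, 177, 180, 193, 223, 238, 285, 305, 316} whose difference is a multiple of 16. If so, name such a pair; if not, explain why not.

10 mod 16 = 10 and 90 mod 16 = 10, so 90 − 10 = 80 = 5·16.

Yes: 10 and 90.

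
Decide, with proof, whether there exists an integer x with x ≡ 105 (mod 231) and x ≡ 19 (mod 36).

Both moduli are multiples of 3 = gcd(231, 36), so any solution would satisfy x ≡ 105 and x ≡ 19 modulo 3 simultaneously.
These are incompatible: 105 − 19 = 86 is not divisible by 3.
Hence the system has no solution.

No, no such integer exists.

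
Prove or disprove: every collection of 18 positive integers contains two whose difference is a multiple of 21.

Take the 18 consecutive integers 31, 32, …, 48: their residues mod 21 are all distinct because 18 ≤ 21.
The differences between them range over 1, …, 17, none of which is divisible by 21.

No, the set {31, 32, 33, 34, 35, 36, 37, 38, 39, 40, 41, 42, 43, 44, 45, 46, 47, 48} is a counterexample.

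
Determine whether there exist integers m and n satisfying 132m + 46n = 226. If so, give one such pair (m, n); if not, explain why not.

Since gcd(132, 46) = 2 and 226 = 2·113, Bézout's identity guarantees a solution.
Dividing through by 2 reduces the equation to 66m + 23n = 113.
Euclidean algorithm: 66 = 2·23 + 20, 23 = 1·20 + 3, 20 = 6·3 + 2, 3 = 1·2 + 1, 2 = 2·1 + 0.
Unwinding: 1 = 3 − 1·2 = 3 − (20 − 6·3) = −20 + 7·3 = −20 + 7·(23 − 1·20) = 7·23 − 8·20 = 7·23 − 8·(66 − 2·23) = −8·66 + 23·23, i.e. 66·(-8) + 23·23 = 1.
Multiplying through by 113: m = (-8)·113 = -904, n = 23·113 = 2599 is a solution.
The general solution is m = -904 + 23k, n = 2599 − 66k; taking k = 40 gives the smaller pair m = 16, n = -41.
Indeed 132·16 + 46·(-41) = 2112 − 1886 = 226.

m = 16, n = -41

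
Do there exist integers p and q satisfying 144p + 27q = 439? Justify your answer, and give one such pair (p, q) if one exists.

Any value of 144p + 27q is a multiple of gcd(144, 27) = 9.
However 439 leaves remainder 7 on division by 9.
Hence no integers p, q satisfy the equation.

No such integers exist.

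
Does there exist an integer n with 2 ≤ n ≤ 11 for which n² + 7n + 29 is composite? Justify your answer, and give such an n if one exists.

The values for n = 2, 3, …, 11 are 47, 59, 73, 89, 107, 127, 149, 173, 199, 227, and each of these is prime.
So no value in the range makes the expression composite.

No such integer n in that range exists.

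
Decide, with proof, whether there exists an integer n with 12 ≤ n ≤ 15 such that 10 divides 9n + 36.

At n = 12, 9·12 + 36 = 144 ≡ 4 (mod 10), and each step in n adds 9, giving residues 4, 3, 2, 1 for n = 12, 13, 14, 15.
None is 0, so 10 never divides 9n + 36 on this range.

No, no such integer n in that range exists.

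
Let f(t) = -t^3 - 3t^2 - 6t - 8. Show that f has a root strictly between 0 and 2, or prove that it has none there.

f(0) = -8 and f(2) = -40, both negative.
The derivative f'(t) = -3t^2 - 6t - 6 is a quadratic with discriminant (-6)² − 4·(-3)·(-6) = -36 < 0; it never vanishes, so it is always negative (sign of the leading coefficient).
Hence f is strictly decreasing on ℝ, and in particular on [0, 2]. A strictly monotone function with same-sign endpoint values stays negative on the whole interval, so f has no zero in (0, 2).

f has no root in that interval.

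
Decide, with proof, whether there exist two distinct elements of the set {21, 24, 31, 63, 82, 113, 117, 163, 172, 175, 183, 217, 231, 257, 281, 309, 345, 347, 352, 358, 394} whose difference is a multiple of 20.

Reduce each element mod 20: 21↦1, 24↦4, 31↦11, 63↦3, 82↦2, 113↦13, 117↦17, 163↦3, 172↦12, 175↦15, 183↦3, 217↦17, 231↦11, 257↦17, 281↦1, 309↦9, 345↦5, 347↦7, 352↦12, 358↦18, 394↦14. The residue 1 repeats (at 21 and 281), and 281 − 21 = 260 = 13·20.

Yes: 21 and 281.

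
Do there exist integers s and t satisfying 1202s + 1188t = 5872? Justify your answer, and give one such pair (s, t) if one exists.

s = 80, t = -76

gcd(1202, 1188) = 2, and 2 divides 5872, so integer solutions exist.
Dividing through by 2 reduces the equation to 601s + 594t = 2936.
Dividing repeatedly: 601 = 1·594 + 7, 594 = 84·7 + 6, 7 = 1·6 + 1, 6 = 6·1 + 0.
Back-substituting, 1 = 7 − 1·6 = 7 − (594 − 84·7) = −594 + 85·7 = −594 + 85·(601 − 1·594) = 85·601 − 86·594; that is, 601·85 + 594·(-86) = 1.
Scaling by 2936 gives the particular solution (s, t) = (249560, -252496).
The general solution is s = 249560 + 594k, t = -252496 − 601k; taking k = -420 gives the smaller pair s = 80, t = -76.
Check: 1202·80 + 1188·(-76) = 96160 − 90288 = 5872. ✓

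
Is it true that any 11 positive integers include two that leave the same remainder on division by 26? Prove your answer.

No; for instance {116, 117, 118, 119, 120, 121, 122, 123, 124, 125, 126} is a counterexample.

Try 11 consecutive integers, 116, 117, …, 126. Their remainders mod 26 are 12, 13, 14, 15, 16, 17, 18, 19, 20, 21, 22 — pairwise different, as any 11 ≤ 26 consecutive integers have distinct residues.
Hence this collection has no pair with equal remainders mod 26, disproving the claim.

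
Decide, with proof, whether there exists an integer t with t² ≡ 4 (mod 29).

Take t = 2. Then 2² = 4, and since 0 ≤ 4 < 29 this is already reduced: 2² ≡ 4 (mod 29).

t = 2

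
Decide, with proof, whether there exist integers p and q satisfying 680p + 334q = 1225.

Both 680 and 334 are divisible by gcd(680, 334) = 2, hence so is any combination 680p + 334q.
But 1225 = 2·612 + 1, so 2 ∤ 1225.
So the equation is unsolvable over ℤ.

There are no such integers.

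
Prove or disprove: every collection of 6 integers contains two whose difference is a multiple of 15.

No, the set {67, 68, 69, 70, 71, 72} is a counterexample.

Consider the 6 integers 67, 68, …, 72. They lie in distinct residue classes modulo 15, since 6 ≤ 15.
No two share a residue, so no pair has difference divisible by 15; the claim fails for this set.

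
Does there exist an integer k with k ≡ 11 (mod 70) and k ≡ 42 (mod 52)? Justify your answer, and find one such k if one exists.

Reduce both congruences modulo 2, which divides 70 and 52: they say k ≡ 11 (mod 2) and k ≡ 42 (mod 2).
These are incompatible: 11 − 42 = -31 is not divisible by 2.
Therefore no such k exists.

No such integer exists.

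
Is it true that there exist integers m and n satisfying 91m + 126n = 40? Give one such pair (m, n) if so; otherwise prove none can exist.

No, no such integers exist.

Both 91 and 126 are divisible by gcd(91, 126) = 7, hence so is any combination 91m + 126n.
But 40 is not a multiple of 7 (it leaves remainder 5).
So the equation is unsolvable over ℤ.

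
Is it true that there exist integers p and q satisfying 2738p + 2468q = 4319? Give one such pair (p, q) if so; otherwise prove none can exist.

Any value of 2738p + 2468q is a multiple of gcd(2738, 2468) = 2.
However 4319 leaves remainder 1 on division by 2.
Hence no integers p, q satisfy the equation.

There are no such integers.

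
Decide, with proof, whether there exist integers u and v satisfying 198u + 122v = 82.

u = 38, v = -61

Every value of 198u + 122v is a multiple of gcd(198, 122) = 2; since 2 ∣ 82, solutions exist.
Dividing through by 2 reduces the equation to 99u + 61v = 41.
Dividing repeatedly: 99 = 1·61 + 38, 61 = 1·38 + 23, 38 = 1·23 + 15, 23 = 1·15 + 8, 15 = 1·8 + 7, 8 = 1·7 + 1, 7 = 7·1 + 0.
Working back up the chain: 1 = 8 − 1·7 = 8 − (15 − 1·8) = −15 + 2·8 = −15 + 2·(23 − 1·15) = 2·23 − 3·15 = 2·23 − 3·(38 − 1·23) = −3·38 + 5·23 = −3·38 + 5·(61 − 1·38) = 5·61 − 8·38 = 5·61 − 8·(99 − 1·61) = −8·99 + 13·61. So 99·(-8) + 61·13 = 1.
Multiplying through by 41: u = (-8)·41 = -328, v = 13·41 = 533 is a solution.
The general solution is u = -328 + 61k, v = 533 − 99k; taking k = 6 gives the smaller pair u = 38, v = -61.
Indeed 198·38 + 122·(-61) = 7524 − 7442 = 82.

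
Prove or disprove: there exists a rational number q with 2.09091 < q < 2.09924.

Scale by 21: the interval becomes (43.90911, 44.08404), which contains the integer 44.
So q = 44/21 works: it is a ratio of integers, and dividing 21·2.09091 < 44 < 21·2.09924 through by 21 gives 2.09091 < 44/21 < 2.09924.

q = 44/21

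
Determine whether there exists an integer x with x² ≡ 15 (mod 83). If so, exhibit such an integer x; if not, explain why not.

There is no such integer.

83 is prime, so by Euler's criterion 15 is a square mod 83 iff 15^((83−1)/2) = 15^41 ≡ 1 (mod 83).
Squaring successively (mod 83): 15^2 = 225 ≡ 59; 15^4 ≡ 59² = 3481 ≡ 78; 15^8 ≡ 78² = 6084 ≡ 25; 15^16 ≡ 25² = 625 ≡ 44; 15^32 ≡ 44² = 1936 ≡ 27.
Since 41 = 32 + 8 + 1, 15^41 ≡ 27 · 25 · 15; multiplying out mod 83: 27·25 = 675 ≡ 11, then 11·15 = 165 ≡ 82. Thus 15^41 ≡ 82 ≡ −1 (mod 83).
The value −1 means 15 is a non-residue modulo 83, so x² ≡ 15 (mod 83) is impossible.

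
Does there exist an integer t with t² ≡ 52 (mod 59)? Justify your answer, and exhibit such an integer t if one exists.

Apply Euler's criterion with the prime 59: 52 is a quadratic residue iff 52^29 ≡ 1 (mod 59), and a non-residue iff it is ≡ −1.
Squaring successively (mod 59): 52^2 = 2704 ≡ 49; 52^4 ≡ 49² = 2401 ≡ 41; 52^8 ≡ 41² = 1681 ≡ 29; 52^16 ≡ 29² = 841 ≡ 15.
Since 29 = 16 + 8 + 4 + 1, 52^29 ≡ 15 · 29 · 41 · 52; multiplying out mod 59: 15·29 = 435 ≡ 22, then 22·41 = 902 ≡ 17, then 17·52 = 884 ≡ 58. Thus 52^29 ≡ 58 ≡ −1 (mod 59).
The value −1 means 52 is a non-residue modulo 59, so t² ≡ 52 (mod 59) is impossible.

No such integer exists.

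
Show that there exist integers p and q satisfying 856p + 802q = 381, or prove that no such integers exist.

No, no such integers exist.

Any value of 856p + 802q is a multiple of gcd(856, 802) = 2.
But 381 = 2·190 + 1, so 2 ∤ 381.
Hence no integers p, q satisfy the equation.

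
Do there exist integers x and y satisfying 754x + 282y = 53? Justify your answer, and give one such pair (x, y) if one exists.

No such integers exist.

Both 754 and 282 are divisible by gcd(754, 282) = 2, hence so is any combination 754x + 282y.
But 53 is not a multiple of 2 (it leaves remainder 1).
Hence no integers x, y satisfy the equation.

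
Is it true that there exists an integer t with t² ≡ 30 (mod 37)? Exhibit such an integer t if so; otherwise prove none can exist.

Take t = 20. Then 20² = 400 = 10·37 + 30, so 20² ≡ 30 (mod 37).

t = 20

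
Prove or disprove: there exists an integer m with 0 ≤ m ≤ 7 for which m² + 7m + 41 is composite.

m = 4

At m = 4: 4² + 7·4 + 41 = 85 = 5·17, which is composite.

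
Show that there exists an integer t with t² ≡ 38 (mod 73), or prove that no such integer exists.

t = 29

t = 29 works: 29² = 841, and 841 − 38 = 803 = 11·73.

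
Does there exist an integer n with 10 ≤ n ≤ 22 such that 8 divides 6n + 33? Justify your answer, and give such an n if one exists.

At n = 10, 6·10 + 33 = 93 ≡ 5 (mod 8), and each step in n adds 6, giving residues 5, 3, 1, 7, 5, 3, 1, 7, 5, 3, 1, 7, 5 for n = 10, 11, …, 22.
None is 0, so 8 never divides 6n + 33 on this range.

No such integer n in that range exists.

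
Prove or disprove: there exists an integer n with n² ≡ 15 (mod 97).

No, no such integer exists.

97 is prime, so by Euler's criterion 15 is a square mod 97 iff 15^((97−1)/2) = 15^48 ≡ 1 (mod 97).
Repeated squaring mod 97: 15^2 = 225 ≡ 31; 15^4 ≡ 31² = 961 ≡ 88; 15^8 ≡ 88² = 7744 ≡ 81; 15^16 ≡ 81² = 6561 ≡ 62; 15^32 ≡ 62² = 3844 ≡ 61.
Since 48 = 32 + 16, 15^48 ≡ 61 · 62; multiplying out mod 97: 61·62 = 3782 ≡ 96. Thus 15^48 ≡ 96 ≡ −1 (mod 97).
The value −1 means 15 is a non-residue modulo 97, so n² ≡ 15 (mod 97) is impossible.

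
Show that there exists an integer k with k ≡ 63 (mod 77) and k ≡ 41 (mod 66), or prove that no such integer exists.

The moduli are not coprime: gcd(77, 66) = 11. Compatibility requires 11 ∣ (41 − 63) = -22, which holds, so solutions exist.
Step through k = 63, 63 + 77, 63 + 2·77, …: the values 63, 140, 217, 294, 371 reduce mod 66 to 63, 8, 19, 30, 41. The value 371 hits 41.
Indeed 371 ≡ 63 (mod 77) and 371 ≡ 41 (mod 66).

k = 371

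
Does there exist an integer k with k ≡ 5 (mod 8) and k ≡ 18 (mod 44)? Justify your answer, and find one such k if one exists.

Reduce both congruences modulo 4, which divides 8 and 44: they say k ≡ 5 (mod 4) and k ≡ 18 (mod 4).
But 5 mod 4 = 1 while 18 mod 4 = 2, a contradiction.
So no integer satisfies both congruences.

No, no such integer exists.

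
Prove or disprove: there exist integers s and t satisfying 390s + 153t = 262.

There are no such integers.

Both 390 and 153 are divisible by gcd(390, 153) = 3, hence so is any combination 390s + 153t.
However 262 leaves remainder 1 on division by 3.
Therefore 390s + 153t = 262 has no solution in integers.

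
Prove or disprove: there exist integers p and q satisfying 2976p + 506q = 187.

Both 2976 and 506 are divisible by gcd(2976, 506) = 2, hence so is any combination 2976p + 506q.
But 187 = 2·93 + 1, so 2 ∤ 187.
So the equation is unsolvable over ℤ.

No, no such integers exist.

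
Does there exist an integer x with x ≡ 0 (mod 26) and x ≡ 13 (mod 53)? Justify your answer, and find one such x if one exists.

gcd(26, 53) = 1, so the Chinese Remainder Theorem guarantees exactly one residue class mod 1378 satisfying both.
Any solution of the first congruence is x = 0 + 26t; substituting into the second, 26t ≡ 13 − 0 ≡ 13 (mod 53).
To invert 26 modulo 53: 53 = 2·26 + 1, 26 = 26·1 + 0, and unwinding, 1 = 53 − 2·26. Thus 26⁻¹ ≡ -2 ≡ 51 (mod 53).
Multiplying by 51: t ≡ 51·13 = 663 ≡ 27 (mod 53).
Taking t = 27 gives x = 0 + 26·27 = 702.
Indeed 702 ≡ 0 (mod 26) and 702 ≡ 13 (mod 53).

x = 702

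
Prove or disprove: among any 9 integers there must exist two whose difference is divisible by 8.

There are exactly 8 possible remainders on division by 8.
Placing 9 integers into 8 classes, some class receives at least two — say a and b.
Their difference a − b is then a multiple of 8.

Yes.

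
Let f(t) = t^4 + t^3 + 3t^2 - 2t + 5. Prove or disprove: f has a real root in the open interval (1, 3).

f has no root in that interval.

f(1) = 8 and f(3) = 134, both positive, so a sign-change argument is unavailable; we show f keeps this sign on the whole interval.
Shift to the endpoint 1: with t = 1 + u (0 < u < 2), one computes f(1 + u) = u^4 + 5u^3 + 12u^2 + 11u + 8.
All 5 nonzero coefficients of this polynomial in u are positive; hence for u > 0 the value is a sum of positive terms (the constant 8 among them).
Therefore f(t) > 0 throughout (1, 3), and f has no zero there.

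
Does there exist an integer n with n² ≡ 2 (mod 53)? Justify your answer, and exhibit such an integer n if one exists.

No such integer exists.

Apply Euler's criterion with the prime 53: 2 is a quadratic residue iff 2^26 ≡ 1 (mod 53), and a non-residue iff it is ≡ −1.
Squaring successively (mod 53): 2^2 = 4 ≡ 4; 2^4 ≡ 4² = 16 ≡ 16; 2^8 ≡ 16² = 256 ≡ 44; 2^16 ≡ 44² = 1936 ≡ 28.
Since 26 = 16 + 8 + 2, 2^26 ≡ 28 · 44 · 4; multiplying out mod 53: 28·44 = 1232 ≡ 13, then 13·4 = 52 ≡ 52. Thus 2^26 ≡ 52 ≡ −1 (mod 53).
The value −1 means 2 is a non-residue modulo 53, so n² ≡ 2 (mod 53) is impossible.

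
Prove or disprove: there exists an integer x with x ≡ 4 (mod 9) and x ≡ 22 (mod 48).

gcd(9, 48) = 3. A simultaneous solution exists iff 4 ≡ 22 (mod 3); here 4 mod 3 = 1 = 22 mod 3, so it does.
List candidates x ≡ 4 (mod 9): 4, 13, 22. Modulo 48 these are 4, 13, 22; 22 gives 22 as required.
Check: 22 mod 9 = 4, 22 mod 48 = 22. ✓

x = 22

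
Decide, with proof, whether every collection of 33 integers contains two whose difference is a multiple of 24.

True.

There are exactly 24 possible remainders on division by 24.
Placing 33 integers into 24 classes, some class receives at least two — say a and b.
Equal remainders mean a − b ≡ 0 (mod 24), so 24 divides their difference.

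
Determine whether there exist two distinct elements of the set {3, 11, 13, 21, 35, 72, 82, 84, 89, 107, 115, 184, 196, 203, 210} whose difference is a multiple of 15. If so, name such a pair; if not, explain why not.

Reduce each element modulo 15: 3↦3, 11↦11, 13↦13, 21↦6, 35↦5, 72↦12, 82↦7, 84↦9, 89↦14, 107↦2, 115↦10, 184↦4, 196↦1, 203↦8, 210↦0.
No residue repeats among the 15 elements, so no pair has difference ≡ 0 (mod 15).

No such pair exists.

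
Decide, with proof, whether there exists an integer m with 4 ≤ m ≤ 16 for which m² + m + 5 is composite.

m = 10

At m = 10: 10² + 10 + 5 = 115 = 5·23, which is composite.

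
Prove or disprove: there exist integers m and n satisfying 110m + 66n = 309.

gcd(110, 66) = 22, so every integer of the form 110m + 66n is a multiple of 22.
But 309 is not a multiple of 22 (it leaves remainder 1).
Therefore 110m + 66n = 309 has no solution in integers.

No, no such integers exist.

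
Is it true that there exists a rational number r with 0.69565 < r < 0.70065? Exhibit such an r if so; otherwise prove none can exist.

r = 7/10

Scale by 10: the interval becomes (6.95650, 7.00650), which contains the integer 7.
Dividing back, 0.69565 < 7/10 < 0.70065, and 7/10 is rational.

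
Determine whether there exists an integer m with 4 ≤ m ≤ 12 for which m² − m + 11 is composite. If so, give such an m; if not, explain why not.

m = 12

At m = 12: 12² − 12 + 11 = 143 = 11·13, which is composite.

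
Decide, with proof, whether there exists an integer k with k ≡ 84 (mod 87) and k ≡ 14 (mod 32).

k = 1998

The moduli 87 and 32 are coprime, so by the Chinese Remainder Theorem a unique solution modulo 2784 exists.
Write k = 84 + 87t and require 84 + 87t ≡ 14 (mod 32), i.e. 87t ≡ 26 (mod 32).
87 ≡ 23 (mod 32), so this reads 23t ≡ 26 (mod 32). Note 23·7 = 161 ≡ 1 (mod 32) (as 161 − 1 = 5·32), so 23⁻¹ ≡ 7.
Multiplying by 7: t ≡ 7·26 = 182 ≡ 22 (mod 32).
Taking t = 22 gives k = 84 + 87·22 = 1998.
Verify: 1998 = 22·87 + 84 and 1998 = 62·32 + 14. ✓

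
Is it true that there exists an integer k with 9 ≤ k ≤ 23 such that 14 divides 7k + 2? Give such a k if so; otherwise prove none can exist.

At k = 9, 7·9 + 2 = 65 ≡ 9 (mod 14), and each step in k adds 7, giving residues 9, 2, 9, 2, 9, 2, 9, 2, 9, 2, 9, 2, 9, 2, 9 for k = 9, 10, …, 23.
Since 0 is absent from this list, 14 ∤ 7k + 2 for every k with 9 ≤ k ≤ 23.

No such integer k in that range exists.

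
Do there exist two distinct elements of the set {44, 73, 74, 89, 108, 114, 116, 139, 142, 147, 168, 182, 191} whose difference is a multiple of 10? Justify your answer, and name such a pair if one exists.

Yes: 44 and 74.

44 mod 10 = 4 and 74 mod 10 = 4, so 74 − 44 = 30 = 3·10.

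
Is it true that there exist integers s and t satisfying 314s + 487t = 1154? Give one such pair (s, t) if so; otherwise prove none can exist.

s = 44, t = -26

314 and 487 are coprime, so 314s + 487t ranges over all of ℤ.
Dividing repeatedly: 487 = 1·314 + 173, 314 = 1·173 + 141, 173 = 1·141 + 32, 141 = 4·32 + 13, 32 = 2·13 + 6, 13 = 2·6 + 1, 6 = 6·1 + 0.
Unwinding: 1 = 13 − 2·6 = 13 − 2·(32 − 2·13) = −2·32 + 5·13 = −2·32 + 5·(141 − 4·32) = 5·141 − 22·32 = 5·141 − 22·(173 − 1·141) = −22·173 + 27·141 = −22·173 + 27·(314 − 1·173) = 27·314 − 49·173 = 27·314 − 49·(487 − 1·314) = −49·487 + 76·314, i.e. 314·76 + 487·(-49) = 1.
Times 1154: 314·87704 + 487·(-56546) = 1154, so (87704, -56546) solves it.
Shifting by a multiple of (487, −314) keeps it a solution: s = 87704 − 180·487 = 44, t = -56546 + 180·314 = -26.
Check: 314·44 + 487·(-26) = 13816 − 12662 = 1154. ✓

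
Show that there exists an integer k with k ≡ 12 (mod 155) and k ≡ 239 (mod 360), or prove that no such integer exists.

No, no such integer exists.

Both moduli are multiples of 5 = gcd(155, 360), so any solution would satisfy k ≡ 12 and k ≡ 239 modulo 5 simultaneously.
These are incompatible: 12 − 239 = -227 is not divisible by 5.
Hence the system has no solution.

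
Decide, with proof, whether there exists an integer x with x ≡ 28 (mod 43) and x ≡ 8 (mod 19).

The moduli 43 and 19 are coprime, so by the Chinese Remainder Theorem a unique solution modulo 817 exists.
Write x = 28 + 43t and require 28 + 43t ≡ 8 (mod 19), i.e. 43t ≡ 18 (mod 19).
43 ≡ 5 (mod 19), so this reads 5t ≡ 18 (mod 19). Note 5·4 = 20 ≡ 1 (mod 19) (as 20 − 1 = 1·19), so 5⁻¹ ≡ 4.
Multiplying by 4: t ≡ 4·18 = 72 ≡ 15 (mod 19).
With t = 15: x = 28 + 43·15 = 673.
Check: 673 mod 43 = 28, 673 mod 19 = 8. ✓

x = 673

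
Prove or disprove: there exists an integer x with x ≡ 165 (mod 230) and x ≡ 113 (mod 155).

gcd(230, 155) = 5. If x ≡ 165 (mod 230) and x ≡ 113 (mod 155), then x ≡ 165 (mod 5) and x ≡ 113 (mod 5).
These are incompatible: 165 − 113 = 52 is not divisible by 5.
Hence the system has no solution.

There is no such integer.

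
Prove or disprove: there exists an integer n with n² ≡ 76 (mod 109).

There is no such integer.

Apply Euler's criterion with the prime 109: 76 is a quadratic residue iff 76^54 ≡ 1 (mod 109), and a non-residue iff it is ≡ −1.
Repeated squaring mod 109: 76^2 = 5776 ≡ 108; 76^4 ≡ 108² = 11664 ≡ 1; 76^8 ≡ 1² = 1 ≡ 1; 76^16 ≡ 1² = 1 ≡ 1; 76^32 ≡ 1² = 1 ≡ 1.
Since 54 = 32 + 16 + 4 + 2, 76^54 ≡ 1 · 1 · 1 · 108; multiplying out mod 109: 1·1 = 1 ≡ 1, then 1·1 = 1 ≡ 1, then 1·108 = 108 ≡ 108. Thus 76^54 ≡ 108 ≡ −1 (mod 109).
The value −1 means 76 is a non-residue modulo 109, so n² ≡ 76 (mod 109) is impossible.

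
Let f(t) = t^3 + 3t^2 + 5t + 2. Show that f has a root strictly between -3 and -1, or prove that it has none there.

Evaluate at the endpoints: f(-3) = -13, f(-1) = -1 — same sign (negative).
The derivative f'(t) = 3t^2 + 6t + 5 is a quadratic with discriminant 6² − 4·3·5 = -24 < 0; it never vanishes, so it is always positive (sign of the leading coefficient).
So f is strictly increasing; between -3 and -1 its values lie between f(-3) = -13 and f(-1) = -1, all negative. Therefore f has no root in (-3, -1).

f has no root in that interval.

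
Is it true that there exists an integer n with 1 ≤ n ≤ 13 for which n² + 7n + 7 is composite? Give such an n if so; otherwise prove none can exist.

At n = 2: 2² + 7·2 + 7 = 25 = 5·5, which is composite.

n = 2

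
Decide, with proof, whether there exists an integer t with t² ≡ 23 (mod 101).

t = 86 works: 86² = 7396, and 7396 − 23 = 7373 = 73·101.

t = 86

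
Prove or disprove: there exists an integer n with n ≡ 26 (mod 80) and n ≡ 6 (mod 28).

n = 426

Here gcd(80, 28) = 4, and both 26 and 6 leave remainder 2 mod 4, so the system is consistent.
List candidates n ≡ 26 (mod 80): 26, 106, 186, 266, 346, 426. Modulo 28 these are 26, 22, 18, 14, 10, 6; 426 gives 6 as required.
Verify: 426 = 5·80 + 26 and 426 = 15·28 + 6. ✓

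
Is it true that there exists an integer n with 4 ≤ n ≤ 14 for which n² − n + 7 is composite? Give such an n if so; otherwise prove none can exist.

At n = 14: 14² − 14 + 7 = 189 = 3·63, which is composite.

n = 14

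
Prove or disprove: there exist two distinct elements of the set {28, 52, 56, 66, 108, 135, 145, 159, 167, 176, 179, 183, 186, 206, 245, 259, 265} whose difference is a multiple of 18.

Residues mod 18: 28↦10, 52↦16, 56↦2, 66↦12, 108↦0, 135↦9, 145↦1, 159↦15, 167↦5, 176↦14, 179↦17, 183↦3, 186↦6, 206↦8, 245↦11, 259↦7, 265↦13.
These 17 residues are pairwise different, hence no difference of two elements is divisible by 18.

There is no such pair.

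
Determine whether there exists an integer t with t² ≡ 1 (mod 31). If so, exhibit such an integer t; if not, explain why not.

t = 30

t = 30 works: 30² = 900, and 900 − 1 = 899 = 29·31.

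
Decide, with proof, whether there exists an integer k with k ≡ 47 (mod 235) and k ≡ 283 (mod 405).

gcd(235, 405) = 5. If k ≡ 47 (mod 235) and k ≡ 283 (mod 405), then k ≡ 47 (mod 5) and k ≡ 283 (mod 5).
But 47 mod 5 = 2 while 283 mod 5 = 3, a contradiction.
So no integer satisfies both congruences.

No such integer exists.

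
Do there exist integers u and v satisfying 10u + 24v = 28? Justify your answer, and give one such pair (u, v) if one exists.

u = 10, v = -3

Every value of 10u + 24v is a multiple of gcd(10, 24) = 2; since 2 ∣ 28, solutions exist.
Dividing through by 2 reduces the equation to 5u + 12v = 14.
Dividing repeatedly: 12 = 2·5 + 2, 5 = 2·2 + 1, 2 = 2·1 + 0.
Unwinding: 1 = 5 − 2·2 = 5 − 2·(12 − 2·5) = −2·12 + 5·5, i.e. 5·5 + 12·(-2) = 1.
Times 14: 5·70 + 12·(-28) = 14, so (70, -28) solves it.
Shifting by a multiple of (12, −5) keeps it a solution: u = 70 − 5·12 = 10, v = -28 + 5·5 = -3.
Check: 10·10 + 24·(-3) = 100 − 72 = 28. ✓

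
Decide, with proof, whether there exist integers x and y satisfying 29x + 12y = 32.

x = 4, y = -7

Since gcd(29, 12) = 1, every integer is an integer combination of 29 and 12.
Euclidean algorithm: 29 = 2·12 + 5, 12 = 2·5 + 2, 5 = 2·2 + 1, 2 = 2·1 + 0.
Back-substituting, 1 = 5 − 2·2 = 5 − 2·(12 − 2·5) = −2·12 + 5·5 = −2·12 + 5·(29 − 2·12) = 5·29 − 12·12; that is, 29·5 + 12·(-12) = 1.
Multiplying through by 32: x = 5·32 = 160, y = (-12)·32 = -384 is a solution.
The general solution is x = 160 + 12k, y = -384 − 29k; taking k = -13 gives the smaller pair x = 4, y = -7.
Check: 29·4 + 12·(-7) = 116 − 84 = 32. ✓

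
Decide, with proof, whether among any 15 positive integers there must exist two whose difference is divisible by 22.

No; for instance {76, 77, 78, 79, 80, 81, 82, 83, 84, 85, 86, 87, 88, 89, 90} is a counterexample.

Try 15 consecutive integers, 76, 77, …, 90. Their remainders mod 22 are 10, 11, 12, 13, 14, 15, 16, 17, 18, 19, 20, 21, 0, 1, 2 — pairwise different, as any 15 ≤ 22 consecutive integers have distinct residues.
No two share a residue, so no pair has difference divisible by 22; the claim fails for this set.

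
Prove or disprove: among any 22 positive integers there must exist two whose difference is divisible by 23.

No, the set {1, 2, 3, 4, 5, 6, 7, 8, 9, 10, 11, 12, 13, 14, 15, 16, 17, 18, 19, 20, 21, 22} is a counterexample.

Consider the 22 integers 1, 2, …, 22. They lie in distinct residue classes modulo 23, since 22 ≤ 23.
Any two of them differ by at most 21 < 23 and by at least 1, so no difference is a multiple of 23.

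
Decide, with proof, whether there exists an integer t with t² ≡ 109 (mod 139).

No such integer exists.

Apply Euler's criterion with the prime 139: 109 is a quadratic residue iff 109^69 ≡ 1 (mod 139), and a non-residue iff it is ≡ −1.
Squaring successively (mod 139): 109^2 = 11881 ≡ 66; 109^4 ≡ 66² = 4356 ≡ 47; 109^8 ≡ 47² = 2209 ≡ 124; 109^16 ≡ 124² = 15376 ≡ 86; 109^32 ≡ 86² = 7396 ≡ 29; 109^64 ≡ 29² = 841 ≡ 7.
Since 69 = 64 + 4 + 1, 109^69 ≡ 7 · 47 · 109; multiplying out mod 139: 7·47 = 329 ≡ 51, then 51·109 = 5559 ≡ 138. Thus 109^69 ≡ 138 ≡ −1 (mod 139).
By Euler's criterion 109 is a quadratic non-residue mod 139: no t satisfies t² ≡ 109 (mod 139).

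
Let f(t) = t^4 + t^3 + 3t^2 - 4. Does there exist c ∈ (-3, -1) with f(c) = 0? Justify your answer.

Yes, such a c exists.

f(-3) = 77 and f(-1) = -1, which have opposite signs.
As a polynomial, f is continuous on every closed interval.
So by the Intermediate Value Theorem there is a c strictly between -3 and -1 with f(c) = 0.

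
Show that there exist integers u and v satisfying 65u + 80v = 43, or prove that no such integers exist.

gcd(65, 80) = 5, so every integer of the form 65u + 80v is a multiple of 5.
However 43 leaves remainder 3 on division by 5.
So the equation is unsolvable over ℤ.

There are no such integers.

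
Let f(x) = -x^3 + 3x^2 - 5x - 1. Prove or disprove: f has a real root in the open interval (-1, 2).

Such a root exists.

f(-1) = 8 and f(2) = -7, which have opposite signs.
As a polynomial, f is continuous on every closed interval.
By the Intermediate Value Theorem f must vanish at some point of (-1, 2).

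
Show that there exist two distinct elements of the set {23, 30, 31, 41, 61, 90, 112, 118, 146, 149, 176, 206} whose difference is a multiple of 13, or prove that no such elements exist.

There is no such pair.

Two integers differ by a multiple of 13 exactly when they have the same residue mod 13. The residues are 23↦10, 30↦4, 31↦5, 41↦2, 61↦9, 90↦12, 112↦8, 118↦1, 146↦3, 149↦6, 176↦7, 206↦11.
These 12 residues are pairwise different, hence no difference of two elements is divisible by 13.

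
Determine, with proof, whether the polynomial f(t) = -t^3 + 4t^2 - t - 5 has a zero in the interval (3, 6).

Yes, f has a root in the interval.

f(3) = 1 and f(6) = -83, which have opposite signs.
As a polynomial, f is continuous on every closed interval.
By the Intermediate Value Theorem f must vanish at some point of (3, 6).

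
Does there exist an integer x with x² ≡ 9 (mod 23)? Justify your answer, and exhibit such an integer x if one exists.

Take x = 20. Then 20² = 400 = 17·23 + 9, so 20² ≡ 9 (mod 23).

x = 20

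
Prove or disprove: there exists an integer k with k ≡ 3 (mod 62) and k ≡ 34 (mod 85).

k = 2669

gcd(62, 85) = 1, so the Chinese Remainder Theorem guarantees exactly one residue class mod 5270 satisfying both.
Any solution of the first congruence is k = 3 + 62t; substituting into the second, 62t ≡ 34 − 3 ≡ 31 (mod 85).
Since 62·48 = 2976 = 35·85 + 1, the inverse of 62 mod 85 is 48.
Therefore t ≡ 48·31 = 1488 ≡ 43 (mod 85).
Taking t = 43 gives k = 3 + 62·43 = 2669.
Indeed 2669 ≡ 3 (mod 62) and 2669 ≡ 34 (mod 85).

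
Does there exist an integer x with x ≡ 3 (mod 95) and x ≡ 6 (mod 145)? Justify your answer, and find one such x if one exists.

Reduce both congruences modulo 5, which divides 95 and 145: they say x ≡ 3 (mod 5) and x ≡ 6 (mod 5).
These are incompatible: 3 − 6 = -3 is not divisible by 5.
Hence the system has no solution.

There is no such integer.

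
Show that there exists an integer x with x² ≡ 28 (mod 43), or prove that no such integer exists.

There is no such integer.

43 is prime, so by Euler's criterion 28 is a square mod 43 iff 28^((43−1)/2) = 28^21 ≡ 1 (mod 43).
Squaring successively (mod 43): 28^2 = 784 ≡ 10; 28^4 ≡ 10² = 100 ≡ 14; 28^8 ≡ 14² = 196 ≡ 24; 28^16 ≡ 24² = 576 ≡ 17.
Since 21 = 16 + 4 + 1, 28^21 ≡ 17 · 14 · 28; multiplying out mod 43: 17·14 = 238 ≡ 23, then 23·28 = 644 ≡ 42. Thus 28^21 ≡ 42 ≡ −1 (mod 43).
The value −1 means 28 is a non-residue modulo 43, so x² ≡ 28 (mod 43) is impossible.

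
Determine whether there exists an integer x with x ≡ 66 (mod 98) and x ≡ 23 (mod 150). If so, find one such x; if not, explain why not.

No such integer exists.

gcd(98, 150) = 2. If x ≡ 66 (mod 98) and x ≡ 23 (mod 150), then x ≡ 66 (mod 2) and x ≡ 23 (mod 2).
But 66 mod 2 = 0 while 23 mod 2 = 1, a contradiction.
So no integer satisfies both congruences.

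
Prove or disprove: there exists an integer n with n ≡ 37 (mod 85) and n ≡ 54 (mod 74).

gcd(85, 74) = 1, so the Chinese Remainder Theorem guarantees exactly one residue class mod 6290 satisfying both.
Write n = 37 + 85t and require 37 + 85t ≡ 54 (mod 74), i.e. 85t ≡ 17 (mod 74).
85 ≡ 11 (mod 74), so this reads 11t ≡ 17 (mod 74). Invert 11 mod 74 by the Euclidean algorithm: 74 = 6·11 + 8, 11 = 1·8 + 3, 8 = 2·3 + 2, 3 = 1·2 + 1, 2 = 2·1 + 0; back-substituting, 1 = 3 − 1·2 = 3 − (8 − 2·3) = −8 + 3·3 = −8 + 3·(11 − 1·8) = 3·11 − 4·8 = 3·11 − 4·(74 − 6·11) = −4·74 + 27·11. Hence 11·27 ≡ 1, so 11⁻¹ ≡ 27 (mod 74).
Therefore t ≡ 27·17 = 459 ≡ 15 (mod 74).
Taking t = 15 gives n = 37 + 85·15 = 1312.
Verify: 1312 = 15·85 + 37 and 1312 = 17·74 + 54. ✓

n = 1312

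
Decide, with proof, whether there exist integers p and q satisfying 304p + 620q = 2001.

No, no such integers exist.

Any value of 304p + 620q is a multiple of gcd(304, 620) = 4.
However 2001 leaves remainder 1 on division by 4.
Hence no integers p, q satisfy the equation.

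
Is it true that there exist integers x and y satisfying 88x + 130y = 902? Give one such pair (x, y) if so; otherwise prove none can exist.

x = 59, y = -33

Every value of 88x + 130y is a multiple of gcd(88, 130) = 2; since 2 ∣ 902, solutions exist.
Dividing through by 2 reduces the equation to 44x + 65y = 451.
Run the Euclidean algorithm on 65 and 44: 65 = 1·44 + 21, 44 = 2·21 + 2, 21 = 10·2 + 1, 2 = 2·1 + 0.
Working back up the chain: 1 = 21 − 10·2 = 21 − 10·(44 − 2·21) = −10·44 + 21·21 = −10·44 + 21·(65 − 1·44) = 21·65 − 31·44. So 44·(-31) + 65·21 = 1.
Times 451: 44·(-13981) + 65·9471 = 451, so (-13981, 9471) solves it.
Shifting by a multiple of (65, −44) keeps it a solution: x = -13981 + 216·65 = 59, y = 9471 − 216·44 = -33.
Check: 88·59 + 130·(-33) = 5192 − 4290 = 902. ✓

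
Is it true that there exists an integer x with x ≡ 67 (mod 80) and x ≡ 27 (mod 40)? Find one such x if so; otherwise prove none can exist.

gcd(80, 40) = 40. A simultaneous solution exists iff 67 ≡ 27 (mod 40); here 67 mod 40 = 27 = 27 mod 40, so it does.
In fact x = 67 itself already satisfies 67 mod 40 = 27.
Verify: 67 = 0·80 + 67 and 67 = 1·40 + 27. ✓

x = 67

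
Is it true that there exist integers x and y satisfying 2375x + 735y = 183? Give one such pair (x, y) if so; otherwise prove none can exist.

There are no such integers.

Any value of 2375x + 735y is a multiple of gcd(2375, 735) = 5.
But 183 is not a multiple of 5 (it leaves remainder 3).
So the equation is unsolvable over ℤ.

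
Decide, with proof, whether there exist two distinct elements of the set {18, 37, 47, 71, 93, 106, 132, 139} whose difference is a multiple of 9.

Reduce each element modulo 9: 18↦0, 37↦1, 47↦2, 71↦8, 93↦3, 106↦7, 132↦6, 139↦4.
All 8 residues are distinct, so no two elements differ by a multiple of 9.

No, no such pair exists.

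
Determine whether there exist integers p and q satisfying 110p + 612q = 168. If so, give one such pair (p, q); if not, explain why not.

p = 174, q = -31

Every value of 110p + 612q is a multiple of gcd(110, 612) = 2; since 2 ∣ 168, solutions exist.
Dividing through by 2 reduces the equation to 55p + 306q = 84.
Dividing repeatedly: 306 = 5·55 + 31, 55 = 1·31 + 24, 31 = 1·24 + 7, 24 = 3·7 + 3, 7 = 2·3 + 1, 3 = 3·1 + 0.
Back-substituting, 1 = 7 − 2·3 = 7 − 2·(24 − 3·7) = −2·24 + 7·7 = −2·24 + 7·(31 − 1·24) = 7·31 − 9·24 = 7·31 − 9·(55 − 1·31) = −9·55 + 16·31 = −9·55 + 16·(306 − 5·55) = 16·306 − 89·55; that is, 55·(-89) + 306·16 = 1.
Times 84: 55·(-7476) + 306·1344 = 84, so (-7476, 1344) solves it.
Adding 25·306 to p and subtracting 25·55 from q gives the tidier solution (174, -31).
Indeed 110·174 + 612·(-31) = 19140 − 18972 = 168.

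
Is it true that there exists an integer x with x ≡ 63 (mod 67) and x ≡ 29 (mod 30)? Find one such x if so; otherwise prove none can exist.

x = 599

gcd(67, 30) = 1, so the Chinese Remainder Theorem guarantees exactly one residue class mod 2010 satisfying both.
Write x = 63 + 67t and require 63 + 67t ≡ 29 (mod 30), i.e. 67t ≡ 26 (mod 30).
67 ≡ 7 (mod 30), so this reads 7t ≡ 26 (mod 30). Since 7·13 = 91 = 3·30 + 1, the inverse of 7 mod 30 is 13.
Multiplying by 13: t ≡ 13·26 = 338 ≡ 8 (mod 30).
Taking t = 8 gives x = 63 + 67·8 = 599.
Verify: 599 = 8·67 + 63 and 599 = 19·30 + 29. ✓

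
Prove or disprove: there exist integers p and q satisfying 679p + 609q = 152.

No such integers exist.

Any value of 679p + 609q is a multiple of gcd(679, 609) = 7.
But 152 = 7·21 + 5, so 7 ∤ 152.
Therefore 679p + 609q = 152 has no solution in integers.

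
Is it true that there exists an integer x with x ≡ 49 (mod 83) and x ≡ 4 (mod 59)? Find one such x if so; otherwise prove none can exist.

x = 2954

gcd(83, 59) = 1, so the Chinese Remainder Theorem guarantees exactly one residue class mod 4897 satisfying both.
Write x = 49 + 83t and require 49 + 83t ≡ 4 (mod 59), i.e. 83t ≡ 14 (mod 59).
83 ≡ 24 (mod 59), so this reads 24t ≡ 14 (mod 59). To invert 24 modulo 59: 59 = 2·24 + 11, 24 = 2·11 + 2, 11 = 5·2 + 1, 2 = 2·1 + 0, and unwinding, 1 = 11 − 5·2 = 11 − 5·(24 − 2·11) = −5·24 + 11·11 = −5·24 + 11·(59 − 2·24) = 11·59 − 27·24. Thus 24⁻¹ ≡ -27 ≡ 32 (mod 59).
Therefore t ≡ 32·14 = 448 ≡ 35 (mod 59).
With t = 35: x = 49 + 83·35 = 2954.
Check: 2954 mod 83 = 49, 2954 mod 59 = 4. ✓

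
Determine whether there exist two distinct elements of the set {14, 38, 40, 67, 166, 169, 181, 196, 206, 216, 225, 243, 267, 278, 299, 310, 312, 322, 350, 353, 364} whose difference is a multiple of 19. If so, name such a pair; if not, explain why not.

The pair (14, 166) works.

Both 14 and 166 leave remainder 14 on division by 19; their difference 152 = 8·19 is a multiple of 19.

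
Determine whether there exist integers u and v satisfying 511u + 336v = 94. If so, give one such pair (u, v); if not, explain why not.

No, no such integers exist.

Both 511 and 336 are divisible by gcd(511, 336) = 7, hence so is any combination 511u + 336v.
But 94 = 7·13 + 3, so 7 ∤ 94.
So the equation is unsolvable over ℤ.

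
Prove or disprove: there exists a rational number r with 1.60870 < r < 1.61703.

r = 21/13

Look for a denominator N such that an integer falls strictly between N·1.60870 and N·1.61703. N = 13 works: 13·1.60870 = 20.91310 < 21 < 21.02139 = 13·1.61703.
So r = 21/13 works: it is a ratio of integers, and dividing 13·1.60870 < 21 < 13·1.61703 through by 13 gives 1.60870 < 21/13 < 1.61703.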